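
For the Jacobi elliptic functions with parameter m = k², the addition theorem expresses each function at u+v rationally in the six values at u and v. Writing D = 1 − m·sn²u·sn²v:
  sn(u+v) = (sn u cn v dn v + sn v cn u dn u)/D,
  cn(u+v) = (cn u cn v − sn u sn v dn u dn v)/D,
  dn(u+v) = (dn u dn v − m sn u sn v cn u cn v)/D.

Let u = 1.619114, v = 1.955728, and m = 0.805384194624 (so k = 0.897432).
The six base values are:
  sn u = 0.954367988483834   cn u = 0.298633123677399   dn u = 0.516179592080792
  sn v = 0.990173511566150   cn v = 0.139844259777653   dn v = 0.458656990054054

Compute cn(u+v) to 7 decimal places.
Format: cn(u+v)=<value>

cn(u+v)=-0.6480483

m = k² = 0.805384194624
D = 1 − m·sn²u·sn²v = 0.2807871497125644
cn(u+v) = (cn u·cn v − sn u·sn v·dn u·dn v)/D = -0.1819636435328566/0.2807871497125644 = -0.6480483302712704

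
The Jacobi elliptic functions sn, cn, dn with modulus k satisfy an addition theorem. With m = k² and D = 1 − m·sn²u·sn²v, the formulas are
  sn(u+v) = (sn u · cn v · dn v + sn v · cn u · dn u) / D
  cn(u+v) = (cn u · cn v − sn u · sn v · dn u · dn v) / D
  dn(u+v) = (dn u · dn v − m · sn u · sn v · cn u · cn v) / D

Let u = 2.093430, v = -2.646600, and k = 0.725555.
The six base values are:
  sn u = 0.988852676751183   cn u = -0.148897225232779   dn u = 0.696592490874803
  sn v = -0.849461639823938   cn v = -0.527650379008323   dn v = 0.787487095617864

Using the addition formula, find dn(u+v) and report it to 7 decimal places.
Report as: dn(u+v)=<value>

dn(u+v)=0.9279962

m = k² = 0.526430058025
D = 1 − m·sn²u·sn²v = 0.6285576580374717
dn(u+v) = (dn u·dn v − m·sn u·sn v·cn u·cn v)/D = 0.5832991244353176/0.6285576580374717 = 0.9279962100160172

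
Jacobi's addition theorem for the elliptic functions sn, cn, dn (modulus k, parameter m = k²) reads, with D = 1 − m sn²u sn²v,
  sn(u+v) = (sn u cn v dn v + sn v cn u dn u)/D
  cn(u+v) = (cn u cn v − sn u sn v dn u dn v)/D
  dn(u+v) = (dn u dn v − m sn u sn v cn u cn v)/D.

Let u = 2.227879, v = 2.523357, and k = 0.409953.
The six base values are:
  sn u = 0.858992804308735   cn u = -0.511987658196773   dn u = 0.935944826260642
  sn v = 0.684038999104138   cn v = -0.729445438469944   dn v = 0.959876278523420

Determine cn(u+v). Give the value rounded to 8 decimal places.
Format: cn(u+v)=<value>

cn(u+v)=-0.16392541

m = k² = 0.168061462209
D = 1 − m·sn²u·sn²v = 0.9419758329077872
cn(u+v) = (cn u·cn v − sn u·sn v·dn u·dn v)/D = -0.1544137739780325/0.9419758329077872 = -0.1639254093190186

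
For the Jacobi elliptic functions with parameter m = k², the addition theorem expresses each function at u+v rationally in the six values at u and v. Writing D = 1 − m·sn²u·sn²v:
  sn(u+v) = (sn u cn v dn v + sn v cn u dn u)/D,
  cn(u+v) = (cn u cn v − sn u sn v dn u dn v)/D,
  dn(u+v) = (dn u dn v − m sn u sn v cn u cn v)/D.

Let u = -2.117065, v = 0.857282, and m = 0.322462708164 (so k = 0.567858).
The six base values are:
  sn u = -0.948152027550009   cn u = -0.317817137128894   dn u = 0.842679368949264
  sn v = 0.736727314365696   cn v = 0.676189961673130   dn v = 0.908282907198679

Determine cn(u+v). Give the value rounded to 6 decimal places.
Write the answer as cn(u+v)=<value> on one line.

cn(u+v)=0.379447

m = k² = 0.322462708164
D = 1 − m·sn²u·sn²v = 0.8426564311044464
cn(u+v) = (cn u·cn v − sn u·sn v·dn u·dn v)/D = 0.3197436189157036/0.8426564311044464 = 0.3794471947441551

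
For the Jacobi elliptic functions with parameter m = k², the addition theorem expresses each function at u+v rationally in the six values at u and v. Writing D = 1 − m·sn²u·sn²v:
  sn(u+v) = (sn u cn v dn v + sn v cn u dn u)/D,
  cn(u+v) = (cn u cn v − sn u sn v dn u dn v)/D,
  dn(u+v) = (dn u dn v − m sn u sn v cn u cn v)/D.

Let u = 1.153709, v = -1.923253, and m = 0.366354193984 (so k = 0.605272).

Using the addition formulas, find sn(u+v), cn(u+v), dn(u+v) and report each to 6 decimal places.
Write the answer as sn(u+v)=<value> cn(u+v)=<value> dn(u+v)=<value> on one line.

sn(u+v)=-0.677957 cn(u+v)=0.735102 dn(u+v)=0.911929

sn u = 0.8829511662162533, cn u = 0.4694648422164948, dn u = 0.8452155101085938
sn v = -0.9910007683578002, cn v = -0.1338561807099309, dn v = 0.8001312073044131
m = k² = 0.366354193984
D = 1 − m·sn²u·sn²v = 0.7195066824520365
sn(u+v) = (sn u·cn v·dn v + sn v·cn u·dn u)/D = -0.4877943641619615/0.7195066824520365 = -0.6779566834592655
cn(u+v) = (cn u·cn v − sn u·sn v·dn u·dn v)/D = 0.5289106960394763/0.7195066824520365 = 0.7351018537270283
dn(u+v) = (dn u·dn v − m·sn u·sn v·cn u·cn v)/D = 0.6561389524542638/0.7195066824520365 = 0.9119289208241692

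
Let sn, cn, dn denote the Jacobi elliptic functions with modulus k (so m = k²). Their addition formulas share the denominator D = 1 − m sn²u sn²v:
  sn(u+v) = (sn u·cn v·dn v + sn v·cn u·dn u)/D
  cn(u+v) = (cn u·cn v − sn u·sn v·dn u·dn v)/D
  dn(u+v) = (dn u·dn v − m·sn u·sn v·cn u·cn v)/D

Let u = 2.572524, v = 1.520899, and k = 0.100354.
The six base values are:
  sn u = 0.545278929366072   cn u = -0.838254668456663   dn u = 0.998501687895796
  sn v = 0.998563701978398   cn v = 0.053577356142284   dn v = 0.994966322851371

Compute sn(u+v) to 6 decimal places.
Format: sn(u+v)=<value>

sn(u+v)=-0.809145

m = k² = 0.010070925316
D = 1 − m·sn²u·sn²v = 0.9970142161955336
sn(u+v) = (sn u·cn v·dn v + sn v·cn u·dn u)/D = -0.8067289752476796/0.9970142161955336 = -0.809144907006486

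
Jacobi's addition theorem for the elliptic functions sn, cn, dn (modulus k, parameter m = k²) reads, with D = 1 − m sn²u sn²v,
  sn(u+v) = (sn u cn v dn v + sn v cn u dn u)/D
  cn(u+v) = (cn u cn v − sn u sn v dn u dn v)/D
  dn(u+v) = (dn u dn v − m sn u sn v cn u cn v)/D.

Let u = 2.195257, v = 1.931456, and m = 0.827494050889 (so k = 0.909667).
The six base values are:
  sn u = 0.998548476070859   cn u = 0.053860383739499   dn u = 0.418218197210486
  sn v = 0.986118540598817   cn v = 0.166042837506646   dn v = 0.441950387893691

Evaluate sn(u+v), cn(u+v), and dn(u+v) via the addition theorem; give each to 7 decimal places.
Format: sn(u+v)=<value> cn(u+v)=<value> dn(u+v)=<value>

m = k² = 0.827494050889
D = 1 − m·sn²u·sn²v = 0.1976544740905413
sn(u+v) = (sn u·cn v·dn v + sn v·cn u·dn u)/D = 0.0954888869690433/0.1976544740905413 = 0.483110171972641
cn(u+v) = (cn u·cn v − sn u·sn v·dn u·dn v)/D = -0.1730582664694805/0.1976544740905413 = -0.8755595706384376
dn(u+v) = (dn u·dn v − m·sn u·sn v·cn u·cn v)/D = 0.1775446277359322/0.1976544740905413 = 0.8982575707069642

sn(u+v)=0.4831102 cn(u+v)=-0.8755596 dn(u+v)=0.8982576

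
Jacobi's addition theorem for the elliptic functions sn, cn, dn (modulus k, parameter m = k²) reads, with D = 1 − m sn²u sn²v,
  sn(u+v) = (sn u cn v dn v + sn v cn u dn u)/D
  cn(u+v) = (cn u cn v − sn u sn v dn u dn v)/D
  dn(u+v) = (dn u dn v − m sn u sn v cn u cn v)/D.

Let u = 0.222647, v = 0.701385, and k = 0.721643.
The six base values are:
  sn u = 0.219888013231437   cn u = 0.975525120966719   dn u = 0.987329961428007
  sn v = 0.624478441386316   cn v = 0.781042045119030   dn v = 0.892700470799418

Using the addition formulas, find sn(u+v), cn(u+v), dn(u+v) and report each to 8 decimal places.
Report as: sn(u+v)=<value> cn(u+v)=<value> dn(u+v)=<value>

m = k² = 0.520768619449
D = 1 − m·sn²u·sn²v = 0.9901806482617769
sn(u+v) = (sn u·cn v·dn v + sn v·cn u·dn u)/D = 0.7547898614713217/0.9901806482617769 = 0.7622749069034277
cn(u+v) = (cn u·cn v − sn u·sn v·dn u·dn v)/D = 0.6408977931091789/0.9901806482617769 = 0.6472534019264562
dn(u+v) = (dn u·dn v − m·sn u·sn v·cn u·cn v)/D = 0.8269049555766461/0.9901806482617769 = 0.8351051467509945

sn(u+v)=0.76227491 cn(u+v)=0.64725340 dn(u+v)=0.83510515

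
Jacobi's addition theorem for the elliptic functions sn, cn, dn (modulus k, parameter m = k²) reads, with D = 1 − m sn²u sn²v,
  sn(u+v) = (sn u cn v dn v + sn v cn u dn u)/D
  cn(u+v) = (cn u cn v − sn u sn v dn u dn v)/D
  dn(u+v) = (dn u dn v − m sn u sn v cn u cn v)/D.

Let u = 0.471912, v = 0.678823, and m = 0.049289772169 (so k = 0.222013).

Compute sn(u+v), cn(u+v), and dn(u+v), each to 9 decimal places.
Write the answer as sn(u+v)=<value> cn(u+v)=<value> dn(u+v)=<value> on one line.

sn u = 0.4538548538949552, cn u = 0.8910756261934163, dn u = 0.994910591114377
sn v = 0.6260534163933976, cn v = 0.7797801740376291, dn v = 0.9902935043373618
m = k² = 0.049289772169
D = 1 − m·sn²u·sn²v = 0.9960206369828696
sn(u+v) = (sn u·cn v·dn v + sn v·cn u·dn u)/D = 0.9054935776510266/0.9960206369828696 = 0.909111261383031
cn(u+v) = (cn u·cn v − sn u·sn v·dn u·dn v)/D = 0.4148957581471587/0.9960206369828696 = 0.4165533752432625
dn(u+v) = (dn u·dn v − m·sn u·sn v·cn u·cn v)/D = 0.9755221716393156/0.9960206369828696 = 0.9794196379247244

sn(u+v)=0.909111261 cn(u+v)=0.416553375 dn(u+v)=0.979419638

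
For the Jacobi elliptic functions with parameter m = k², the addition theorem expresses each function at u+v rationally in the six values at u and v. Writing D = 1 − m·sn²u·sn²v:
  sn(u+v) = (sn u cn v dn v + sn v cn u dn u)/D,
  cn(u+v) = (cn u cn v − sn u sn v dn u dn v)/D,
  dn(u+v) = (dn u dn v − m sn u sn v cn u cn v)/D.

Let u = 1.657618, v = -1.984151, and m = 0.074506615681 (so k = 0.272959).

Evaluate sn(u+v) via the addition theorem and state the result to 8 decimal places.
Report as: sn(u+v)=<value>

sn(u+v)=-0.32036042

sn u = 0.9985350697027469, cn u = -0.05410835955497499, dn u = 0.962139032792854
sn v = -0.9327179623541772, cn v = -0.3606067147209987, dn v = 0.9670480940495879
m = k² = 0.074506615681
D = 1 − m·sn²u·sn²v = 0.9353717847607373
sn(u+v) = (sn u·cn v·dn v + sn v·cn u·dn u)/D = -0.2996561020885018/0.9353717847607373 = -0.3203604245611835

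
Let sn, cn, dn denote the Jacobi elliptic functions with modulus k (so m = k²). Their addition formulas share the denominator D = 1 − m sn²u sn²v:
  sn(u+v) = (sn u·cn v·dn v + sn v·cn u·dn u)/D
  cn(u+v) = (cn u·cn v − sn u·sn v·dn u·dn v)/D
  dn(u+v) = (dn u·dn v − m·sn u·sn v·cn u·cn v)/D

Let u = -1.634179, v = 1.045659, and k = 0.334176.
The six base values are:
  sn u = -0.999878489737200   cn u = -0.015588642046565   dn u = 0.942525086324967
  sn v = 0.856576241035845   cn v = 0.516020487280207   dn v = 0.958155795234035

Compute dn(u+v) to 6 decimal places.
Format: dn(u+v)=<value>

dn(u+v)=0.982827

m = k² = 0.111673598976
D = 1 − m·sn²u·sn²v = 0.9180824392183068
dn(u+v) = (dn u·dn v − m·sn u·sn v·cn u·cn v)/D = 0.902316496983596/0.9180824392183068 = 0.9828273131461543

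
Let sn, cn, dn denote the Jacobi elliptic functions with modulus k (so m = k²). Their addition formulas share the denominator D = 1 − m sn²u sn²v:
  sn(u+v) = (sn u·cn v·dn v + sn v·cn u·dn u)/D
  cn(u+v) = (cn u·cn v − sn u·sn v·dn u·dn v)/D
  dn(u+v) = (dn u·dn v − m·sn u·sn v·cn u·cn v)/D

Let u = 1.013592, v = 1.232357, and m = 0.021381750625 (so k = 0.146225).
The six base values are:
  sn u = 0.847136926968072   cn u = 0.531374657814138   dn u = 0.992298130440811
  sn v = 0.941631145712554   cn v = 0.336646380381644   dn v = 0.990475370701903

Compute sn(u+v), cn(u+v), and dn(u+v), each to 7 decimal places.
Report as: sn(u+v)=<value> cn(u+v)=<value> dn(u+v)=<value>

sn(u+v)=0.7897190 cn(u+v)=-0.6134688 dn(u+v)=0.9933102

m = k² = 0.021381750625
D = 1 − m·sn²u·sn²v = 0.9863945748834867
sn(u+v) = (sn u·cn v·dn v + sn v·cn u·dn u)/D = 0.7789745218644674/0.9863945748834867 = 0.7897189843693942
cn(u+v) = (cn u·cn v − sn u·sn v·dn u·dn v)/D = -0.6051222617336093/0.9863945748834867 = -0.6134687650782007
dn(u+v) = (dn u·dn v − m·sn u·sn v·cn u·cn v)/D = 0.9797957864585221/0.9863945748834867 = 0.9933101939193613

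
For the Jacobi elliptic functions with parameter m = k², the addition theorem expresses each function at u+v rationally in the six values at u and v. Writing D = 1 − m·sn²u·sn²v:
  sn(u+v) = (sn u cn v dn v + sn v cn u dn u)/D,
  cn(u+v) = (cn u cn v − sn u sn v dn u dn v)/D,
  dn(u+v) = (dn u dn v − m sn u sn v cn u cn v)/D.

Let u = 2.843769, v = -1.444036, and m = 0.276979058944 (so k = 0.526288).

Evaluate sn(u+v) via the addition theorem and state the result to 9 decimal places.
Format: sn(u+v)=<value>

sn(u+v)=0.967171639

sn u = 0.5227449011959017, cn u = -0.8524891602089067, dn u = 0.9614115061780302
sn v = -0.9761431209048221, cn v = 0.2171280900993554, dn v = 0.8579504706441146
m = k² = 0.276979058944
D = 1 − m·sn²u·sn²v = 0.9278803612946216
sn(u+v) = (sn u·cn v·dn v + sn v·cn u·dn u)/D = 0.897419569902375/0.9278803612946216 = 0.9671716390788288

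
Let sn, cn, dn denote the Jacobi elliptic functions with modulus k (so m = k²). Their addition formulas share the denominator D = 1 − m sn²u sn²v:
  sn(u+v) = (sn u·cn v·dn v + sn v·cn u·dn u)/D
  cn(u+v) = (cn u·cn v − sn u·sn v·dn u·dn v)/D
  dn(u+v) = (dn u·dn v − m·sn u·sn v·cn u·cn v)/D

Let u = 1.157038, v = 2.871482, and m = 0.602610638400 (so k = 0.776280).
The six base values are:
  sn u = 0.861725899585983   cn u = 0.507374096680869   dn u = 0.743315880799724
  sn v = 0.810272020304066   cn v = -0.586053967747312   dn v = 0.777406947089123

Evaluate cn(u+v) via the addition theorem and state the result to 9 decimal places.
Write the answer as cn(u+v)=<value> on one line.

cn(u+v)=-0.992379408

m = k² = 0.6026106384
D = 1 − m·sn²u·sn²v = 0.706210160884661
cn(u+v) = (cn u·cn v − sn u·sn v·dn u·dn v)/D = -0.7008284214610321/0.706210160884661 = -0.9923794081114788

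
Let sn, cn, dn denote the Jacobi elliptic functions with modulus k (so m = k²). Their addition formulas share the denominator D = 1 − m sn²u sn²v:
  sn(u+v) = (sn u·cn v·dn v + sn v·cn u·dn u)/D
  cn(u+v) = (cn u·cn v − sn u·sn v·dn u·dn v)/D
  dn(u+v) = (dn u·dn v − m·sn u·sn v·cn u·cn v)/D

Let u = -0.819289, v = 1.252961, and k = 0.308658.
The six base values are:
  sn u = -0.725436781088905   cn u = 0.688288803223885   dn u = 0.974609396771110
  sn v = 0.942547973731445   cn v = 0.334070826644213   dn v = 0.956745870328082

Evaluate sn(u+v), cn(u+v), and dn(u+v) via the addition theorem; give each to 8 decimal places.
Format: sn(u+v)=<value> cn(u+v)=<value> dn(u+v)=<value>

m = k² = 0.095269760964
D = 1 − m·sn²u·sn²v = 0.9554588786359226
sn(u+v) = (sn u·cn v·dn v + sn v·cn u·dn u)/D = 0.4004084393191401/0.9554588786359226 = 0.419074486900776
cn(u+v) = (cn u·cn v − sn u·sn v·dn u·dn v)/D = 0.8675106630389192/0.9554588786359226 = 0.907951856889368
dn(u+v) = (dn u·dn v − m·sn u·sn v·cn u·cn v)/D = 0.947431982563274/0.9554588786359226 = 0.9915989099561162

sn(u+v)=0.41907449 cn(u+v)=0.90795186 dn(u+v)=0.99159891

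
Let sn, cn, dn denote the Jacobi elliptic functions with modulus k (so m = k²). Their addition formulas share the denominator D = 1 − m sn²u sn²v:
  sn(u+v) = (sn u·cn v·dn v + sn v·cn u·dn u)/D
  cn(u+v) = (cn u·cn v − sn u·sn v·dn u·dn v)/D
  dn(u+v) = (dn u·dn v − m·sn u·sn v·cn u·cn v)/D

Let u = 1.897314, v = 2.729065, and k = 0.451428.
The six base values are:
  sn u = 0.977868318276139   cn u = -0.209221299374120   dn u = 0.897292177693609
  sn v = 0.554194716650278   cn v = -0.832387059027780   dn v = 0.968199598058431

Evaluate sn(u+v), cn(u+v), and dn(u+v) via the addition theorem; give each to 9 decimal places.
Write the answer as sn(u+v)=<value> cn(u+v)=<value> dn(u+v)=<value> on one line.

sn(u+v)=-0.948913194 cn(u+v)=-0.315537239 dn(u+v)=0.903605324

m = k² = 0.203787239184
D = 1 − m·sn²u·sn²v = 0.9401502280977883
sn(u+v) = (sn u·cn v·dn v + sn v·cn u·dn u)/D = -0.8921209561582171/0.9401502280977883 = -0.9489131943979325
cn(u+v) = (cn u·cn v − sn u·sn v·dn u·dn v)/D = -0.2966524076687594/0.9401502280977883 = -0.3155372394781821
dn(u+v) = (dn u·dn v − m·sn u·sn v·cn u·cn v)/D = 0.8495247519308081/0.9401502280977883 = 0.9036053244912323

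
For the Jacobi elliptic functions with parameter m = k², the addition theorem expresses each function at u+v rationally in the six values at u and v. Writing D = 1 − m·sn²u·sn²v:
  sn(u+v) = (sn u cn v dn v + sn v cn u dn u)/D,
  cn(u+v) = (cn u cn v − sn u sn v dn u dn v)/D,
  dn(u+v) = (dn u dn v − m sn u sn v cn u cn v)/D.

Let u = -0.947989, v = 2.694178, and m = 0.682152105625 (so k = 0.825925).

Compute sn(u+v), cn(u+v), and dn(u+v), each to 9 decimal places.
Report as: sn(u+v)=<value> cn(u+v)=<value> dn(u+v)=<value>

sn u = -0.76303599353644, cn u = 0.6463559952285257, dn u = 0.7764243182415831
sn v = 0.92860522717167, cn v = -0.3710691742377036, dn v = 0.6416969757016102
m = k² = 0.682152105625
D = 1 − m·sn²u·sn²v = 0.6575213353076725
sn(u+v) = (sn u·cn v·dn v + sn v·cn u·dn u)/D = 0.6477068224474276/0.6575213353076725 = 0.9850734685960381
cn(u+v) = (cn u·cn v − sn u·sn v·dn u·dn v)/D = 0.1131820592666577/0.6575213353076725 = 0.1721344284800989
dn(u+v) = (dn u·dn v − m·sn u·sn v·cn u·cn v)/D = 0.3823022877447437/0.6575213353076725 = 0.5814294794949183

sn(u+v)=0.985073469 cn(u+v)=0.172134428 dn(u+v)=0.581429479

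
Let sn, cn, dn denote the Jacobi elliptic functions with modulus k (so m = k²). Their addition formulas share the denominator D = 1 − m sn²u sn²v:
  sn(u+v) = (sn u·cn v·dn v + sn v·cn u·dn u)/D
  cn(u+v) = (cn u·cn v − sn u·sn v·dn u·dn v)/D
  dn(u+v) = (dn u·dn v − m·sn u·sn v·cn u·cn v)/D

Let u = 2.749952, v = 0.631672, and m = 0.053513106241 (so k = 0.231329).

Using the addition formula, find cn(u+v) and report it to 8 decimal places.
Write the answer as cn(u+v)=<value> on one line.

sn u = 0.4207550142206283, cn u = -0.9071743040938709, dn u = 0.9952518871637072
sn v = 0.5888201194321028, cn v = 0.8082641071778235, dn v = 0.9906798258410613
m = k² = 0.053513106241
D = 1 − m·sn²u·sn²v = 0.996715388240058
cn(u+v) = (cn u·cn v − sn u·sn v·dn u·dn v)/D = -0.9775110060903842/0.996715388240058 = -0.9807323310382679

cn(u+v)=-0.98073233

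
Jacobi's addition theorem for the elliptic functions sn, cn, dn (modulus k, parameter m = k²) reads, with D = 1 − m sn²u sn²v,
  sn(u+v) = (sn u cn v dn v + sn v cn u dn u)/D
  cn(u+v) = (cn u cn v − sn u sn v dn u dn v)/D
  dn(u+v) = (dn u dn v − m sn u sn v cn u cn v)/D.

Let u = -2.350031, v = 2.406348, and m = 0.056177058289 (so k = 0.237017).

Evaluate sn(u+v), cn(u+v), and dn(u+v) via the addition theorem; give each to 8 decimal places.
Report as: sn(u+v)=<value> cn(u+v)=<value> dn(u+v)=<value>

sn(u+v)=0.05628557 cn(u+v)=0.99841471 dn(u+v)=0.99991101

sn u = -0.7395260867246604, cn u = -0.6731278979909465, dn u = 0.9845185789935049
sn v = 0.7010554188640925, cn v = -0.7131067940226708, dn v = 0.9860984597921214
m = k² = 0.056177058289
D = 1 − m·sn²u·sn²v = 0.9849002175101148
sn(u+v) = (sn u·cn v·dn v + sn v·cn u·dn u)/D = 0.05543566707305899/0.9849002175101148 = 0.05628556689042428
cn(u+v) = (cn u·cn v − sn u·sn v·dn u·dn v)/D = 0.9833388659397311/0.9849002175101148 = 0.998414710909161
dn(u+v) = (dn u·dn v − m·sn u·sn v·cn u·cn v)/D = 0.9848125709966412/0.9849002175101148 = 0.9999110097531553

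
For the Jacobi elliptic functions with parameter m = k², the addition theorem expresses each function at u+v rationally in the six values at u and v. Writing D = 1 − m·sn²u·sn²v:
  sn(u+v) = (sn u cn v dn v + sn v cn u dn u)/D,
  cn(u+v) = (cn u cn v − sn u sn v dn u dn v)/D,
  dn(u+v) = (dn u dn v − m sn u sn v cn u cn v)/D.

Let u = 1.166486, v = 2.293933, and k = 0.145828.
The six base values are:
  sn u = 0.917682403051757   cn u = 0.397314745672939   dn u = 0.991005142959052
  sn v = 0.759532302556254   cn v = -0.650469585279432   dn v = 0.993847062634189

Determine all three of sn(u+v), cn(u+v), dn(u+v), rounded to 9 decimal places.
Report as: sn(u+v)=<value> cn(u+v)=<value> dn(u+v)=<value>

sn(u+v)=-0.297263829 cn(u+v)=-0.954795379 dn(u+v)=0.999059973

m = k² = 0.021265805584
D = 1 − m·sn²u·sn²v = 0.9896686007465525
sn(u+v) = (sn u·cn v·dn v + sn v·cn u·dn u)/D = -0.2941926779430157/0.9896686007465525 = -0.2972638292465706
cn(u+v) = (cn u·cn v − sn u·sn v·dn u·dn v)/D = -0.944931006766291/0.9896686007465525 = -0.9547953790324216
dn(u+v) = (dn u·dn v − m·sn u·sn v·cn u·cn v)/D = 0.9887382859185267/0.9896686007465525 = 0.9990599733816713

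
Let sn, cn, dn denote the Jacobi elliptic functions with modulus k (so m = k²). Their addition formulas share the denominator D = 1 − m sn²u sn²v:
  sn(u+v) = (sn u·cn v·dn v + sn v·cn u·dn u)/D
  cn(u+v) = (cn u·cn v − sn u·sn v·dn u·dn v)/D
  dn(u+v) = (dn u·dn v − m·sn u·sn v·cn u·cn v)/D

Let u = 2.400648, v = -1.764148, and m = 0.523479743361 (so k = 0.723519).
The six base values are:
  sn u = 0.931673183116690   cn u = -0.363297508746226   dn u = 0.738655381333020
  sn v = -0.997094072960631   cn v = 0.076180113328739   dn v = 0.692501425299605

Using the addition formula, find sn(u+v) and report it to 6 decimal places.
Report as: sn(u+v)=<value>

m = k² = 0.523479743361
D = 1 − m·sn²u·sn²v = 0.5482487734049153
sn(u+v) = (sn u·cn v·dn v + sn v·cn u·dn u)/D = 0.3167221164839867/0.5482487734049153 = 0.5776978113730645

sn(u+v)=0.577698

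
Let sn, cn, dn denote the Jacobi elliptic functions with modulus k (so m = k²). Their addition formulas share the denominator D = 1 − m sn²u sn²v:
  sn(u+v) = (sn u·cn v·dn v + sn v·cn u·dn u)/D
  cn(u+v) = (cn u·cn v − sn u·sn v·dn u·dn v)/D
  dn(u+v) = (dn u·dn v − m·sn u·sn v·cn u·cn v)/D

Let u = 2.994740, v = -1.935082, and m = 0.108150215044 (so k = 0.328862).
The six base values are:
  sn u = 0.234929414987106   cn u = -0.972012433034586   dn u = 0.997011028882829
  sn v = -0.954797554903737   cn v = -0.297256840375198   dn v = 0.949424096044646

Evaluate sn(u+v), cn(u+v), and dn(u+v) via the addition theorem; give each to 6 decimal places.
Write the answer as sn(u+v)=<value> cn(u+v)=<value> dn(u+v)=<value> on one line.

sn(u+v)=0.863699 cn(u+v)=0.504009 dn(u+v)=0.958813

m = k² = 0.108150215044
D = 1 − m·sn²u·sn²v = 0.9945584230105565
sn(u+v) = (sn u·cn v·dn v + sn v·cn u·dn u)/D = 0.8589986658091205/0.9945584230105565 = 0.8636985479534799
cn(u+v) = (cn u·cn v − sn u·sn v·dn u·dn v)/D = 0.5012661457942238/0.9945584230105565 = 0.5040087482009121
dn(u+v) = (dn u·dn v − m·sn u·sn v·cn u·cn v)/D = 0.9535956773442281/0.9945584230105565 = 0.9588131328249848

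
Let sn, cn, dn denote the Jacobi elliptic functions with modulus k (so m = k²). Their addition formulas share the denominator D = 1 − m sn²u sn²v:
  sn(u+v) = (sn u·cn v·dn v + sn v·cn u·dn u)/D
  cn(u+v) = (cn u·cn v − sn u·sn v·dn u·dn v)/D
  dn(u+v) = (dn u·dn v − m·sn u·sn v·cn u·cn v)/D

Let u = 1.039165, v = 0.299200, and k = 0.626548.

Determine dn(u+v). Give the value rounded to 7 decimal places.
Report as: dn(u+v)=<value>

sn u = 0.8306945718333374, cn u = 0.5567284152319048, dn u = 0.8538799421358993
sn v = 0.2931132282846869, cn v = 0.9560777350218595, dn v = 0.9829917896885355
m = k² = 0.392562396304
D = 1 − m·sn²u·sn²v = 0.9767264689839094
dn(u+v) = (dn u·dn v − m·sn u·sn v·cn u·cn v)/D = 0.7884799039582097/0.9767264689839094 = 0.8072678779540673

dn(u+v)=0.8072679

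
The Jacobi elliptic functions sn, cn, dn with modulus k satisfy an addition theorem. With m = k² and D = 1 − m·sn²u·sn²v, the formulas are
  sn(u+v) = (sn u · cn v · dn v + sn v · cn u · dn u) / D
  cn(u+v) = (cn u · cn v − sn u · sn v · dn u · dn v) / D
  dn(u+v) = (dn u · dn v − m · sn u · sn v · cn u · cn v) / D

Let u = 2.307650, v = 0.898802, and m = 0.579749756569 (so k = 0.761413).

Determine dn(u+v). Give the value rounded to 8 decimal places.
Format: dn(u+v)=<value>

sn u = 0.9690774309261825, cn u = -0.2467568294283056, dn u = 0.6749448773343232
sn v = 0.7444504764299364, cn v = 0.6676776828255088, dn v = 0.8238318455013069
m = k² = 0.579749756569
D = 1 − m·sn²u·sn²v = 0.6982625901825746
dn(u+v) = (dn u·dn v − m·sn u·sn v·cn u·cn v)/D = 0.6249492842898758/0.6982625901825746 = 0.8950061095589704

dn(u+v)=0.89500611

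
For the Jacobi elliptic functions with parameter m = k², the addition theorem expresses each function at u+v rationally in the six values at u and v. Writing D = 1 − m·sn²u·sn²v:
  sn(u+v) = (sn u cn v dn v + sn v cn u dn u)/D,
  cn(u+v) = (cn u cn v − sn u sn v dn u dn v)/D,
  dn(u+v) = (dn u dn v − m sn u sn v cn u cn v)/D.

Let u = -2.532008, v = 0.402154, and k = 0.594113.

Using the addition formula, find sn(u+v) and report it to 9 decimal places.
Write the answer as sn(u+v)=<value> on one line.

sn(u+v)=-0.951967316

sn u = -0.7940191237948882, cn u = -0.6078927792366003, dn u = 0.8817392607039752
sn v = 0.3879983911064954, cn v = 0.9216600503975265, dn v = 0.9730687983631473
m = k² = 0.352970256769
D = 1 − m·sn²u·sn²v = 0.9664988368991703
sn(u+v) = (sn u·cn v·dn v + sn v·cn u·dn u)/D = -0.9200753036953266/0.9664988368991703 = -0.951967316015832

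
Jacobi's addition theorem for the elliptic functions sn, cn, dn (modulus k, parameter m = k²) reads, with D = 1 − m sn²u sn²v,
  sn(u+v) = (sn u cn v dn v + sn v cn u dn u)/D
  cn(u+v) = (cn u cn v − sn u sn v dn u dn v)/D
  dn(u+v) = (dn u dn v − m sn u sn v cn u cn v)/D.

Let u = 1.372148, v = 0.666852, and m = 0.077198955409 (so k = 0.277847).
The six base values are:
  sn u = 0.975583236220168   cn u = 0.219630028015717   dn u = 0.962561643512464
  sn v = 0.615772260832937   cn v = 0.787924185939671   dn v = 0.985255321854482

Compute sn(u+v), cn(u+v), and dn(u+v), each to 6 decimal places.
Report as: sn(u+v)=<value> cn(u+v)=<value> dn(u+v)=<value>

sn(u+v)=0.912966 cn(u+v)=-0.408036 dn(u+v)=0.967292

m = k² = 0.077198955409
D = 1 − m·sn²u·sn²v = 0.97214005055321
sn(u+v) = (sn u·cn v·dn v + sn v·cn u·dn u)/D = 0.8875304427829309/0.97214005055321 = 0.912965618768478
cn(u+v) = (cn u·cn v − sn u·sn v·dn u·dn v)/D = -0.3966686161308106/0.97214005055321 = -0.4080364921752588
dn(u+v) = (dn u·dn v − m·sn u·sn v·cn u·cn v)/D = 0.9403434832967063/0.97214005055321 = 0.9672921949482387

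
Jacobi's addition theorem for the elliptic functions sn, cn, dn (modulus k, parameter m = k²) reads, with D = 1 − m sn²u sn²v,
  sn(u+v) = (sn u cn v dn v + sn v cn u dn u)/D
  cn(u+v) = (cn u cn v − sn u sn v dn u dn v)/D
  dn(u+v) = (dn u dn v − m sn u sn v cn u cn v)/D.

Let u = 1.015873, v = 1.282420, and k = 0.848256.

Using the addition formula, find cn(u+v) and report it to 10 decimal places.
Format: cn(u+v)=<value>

cn(u+v)=-0.1025272170

sn u = 0.7924026347529981, cn u = 0.6099984134704833, dn u = 0.740405662746844
sn v = 0.8913424206508248, cn v = 0.4533306620429818, dn v = 0.6544716336665452
m = k² = 0.719538241536
D = 1 − m·sn²u·sn²v = 0.6410492590946982
cn(u+v) = (cn u·cn v − sn u·sn v·dn u·dn v)/D = -0.06572499649154155/0.6410492590946982 = -0.1025272169947745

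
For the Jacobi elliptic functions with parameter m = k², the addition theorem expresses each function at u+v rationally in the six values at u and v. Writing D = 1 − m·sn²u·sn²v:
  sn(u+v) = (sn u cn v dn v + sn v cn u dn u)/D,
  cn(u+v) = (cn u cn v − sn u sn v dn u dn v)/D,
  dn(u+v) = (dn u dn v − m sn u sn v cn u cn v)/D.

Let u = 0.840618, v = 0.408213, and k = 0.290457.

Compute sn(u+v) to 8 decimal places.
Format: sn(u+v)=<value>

sn u = 0.7402079283104628, cn u = 0.6723780356810689, dn u = 0.9766143625186249
sn v = 0.3961210582577524, cn v = 0.9181982940545895, dn v = 0.9933589914923627
m = k² = 0.084365268849
D = 1 − m·sn²u·sn²v = 0.992746843954716
sn(u+v) = (sn u·cn v·dn v + sn v·cn u·dn u)/D = 0.9352585406211582/0.992746843954716 = 0.9420916785748249

sn(u+v)=0.94209168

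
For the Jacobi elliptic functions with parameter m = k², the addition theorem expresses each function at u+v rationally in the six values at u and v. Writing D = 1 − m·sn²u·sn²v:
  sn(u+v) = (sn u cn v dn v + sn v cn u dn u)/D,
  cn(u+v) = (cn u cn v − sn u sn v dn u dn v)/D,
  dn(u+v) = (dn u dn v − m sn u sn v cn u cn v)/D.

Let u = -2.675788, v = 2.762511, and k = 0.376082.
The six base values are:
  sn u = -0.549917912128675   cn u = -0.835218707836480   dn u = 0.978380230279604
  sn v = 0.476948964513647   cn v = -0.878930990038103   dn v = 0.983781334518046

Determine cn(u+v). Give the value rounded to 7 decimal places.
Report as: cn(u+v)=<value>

cn(u+v)=0.9962432

m = k² = 0.141437670724
D = 1 − m·sn²u·sn²v = 0.9902701835428944
cn(u+v) = (cn u·cn v − sn u·sn v·dn u·dn v)/D = 0.9865499824392401/0.9902701835428944 = 0.9962432463730812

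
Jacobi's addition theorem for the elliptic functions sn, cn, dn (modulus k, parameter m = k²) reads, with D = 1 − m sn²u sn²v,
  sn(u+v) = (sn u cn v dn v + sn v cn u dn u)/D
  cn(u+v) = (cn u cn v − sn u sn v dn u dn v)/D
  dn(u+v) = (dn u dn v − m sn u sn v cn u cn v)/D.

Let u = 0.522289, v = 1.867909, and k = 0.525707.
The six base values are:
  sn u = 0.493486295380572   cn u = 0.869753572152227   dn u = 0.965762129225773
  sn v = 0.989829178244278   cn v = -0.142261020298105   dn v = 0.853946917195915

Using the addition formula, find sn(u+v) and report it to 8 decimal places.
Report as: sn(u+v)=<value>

sn(u+v)=0.82594546

m = k² = 0.276367849849
D = 1 − m·sn²u·sn²v = 0.9340585919961995
sn(u+v) = (sn u·cn v·dn v + sn v·cn u·dn u)/D = 0.7714814519722524/0.9340585919961995 = 0.8259454584358574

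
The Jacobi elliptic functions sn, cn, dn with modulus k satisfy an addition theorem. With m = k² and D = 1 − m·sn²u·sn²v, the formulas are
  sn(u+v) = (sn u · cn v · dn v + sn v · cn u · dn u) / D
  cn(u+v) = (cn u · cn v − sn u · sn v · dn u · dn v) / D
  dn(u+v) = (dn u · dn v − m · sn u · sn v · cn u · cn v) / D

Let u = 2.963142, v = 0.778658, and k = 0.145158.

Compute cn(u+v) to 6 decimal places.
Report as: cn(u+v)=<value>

sn u = 0.1939360554662843, cn u = -0.9810141723696851, dn u = 0.9996036716471866
sn v = 0.7012792380245373, cn v = 0.7128866882722137, dn v = 0.9948052648683236
m = k² = 0.021070844964
D = 1 − m·sn²u·sn²v = 0.9996102545707523
cn(u+v) = (cn u·cn v − sn u·sn v·dn u·dn v)/D = -0.8345951504504219/0.9996102545707523 = -0.8349205569212669

cn(u+v)=-0.834921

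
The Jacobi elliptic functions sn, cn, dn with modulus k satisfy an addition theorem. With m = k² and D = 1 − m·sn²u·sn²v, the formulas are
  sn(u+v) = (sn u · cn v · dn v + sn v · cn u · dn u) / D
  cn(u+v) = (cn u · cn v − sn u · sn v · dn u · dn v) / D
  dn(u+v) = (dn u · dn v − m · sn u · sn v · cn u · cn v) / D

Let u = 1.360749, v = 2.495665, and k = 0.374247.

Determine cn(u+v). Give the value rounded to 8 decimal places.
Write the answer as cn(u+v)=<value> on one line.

cn(u+v)=-0.83059035

sn u = 0.9687478007332192, cn u = 0.2480477747825025, dn u = 0.9319639492609331
sn v = 0.6861996324502253, cn v = -0.7274132693491202, dn v = 0.9664624007784343
m = k² = 0.140060817009
D = 1 − m·sn²u·sn²v = 0.9381073501659758
cn(u+v) = (cn u·cn v − sn u·sn v·dn u·dn v)/D = -0.7791829122401016/0.9381073501659758 = -0.8305903499234323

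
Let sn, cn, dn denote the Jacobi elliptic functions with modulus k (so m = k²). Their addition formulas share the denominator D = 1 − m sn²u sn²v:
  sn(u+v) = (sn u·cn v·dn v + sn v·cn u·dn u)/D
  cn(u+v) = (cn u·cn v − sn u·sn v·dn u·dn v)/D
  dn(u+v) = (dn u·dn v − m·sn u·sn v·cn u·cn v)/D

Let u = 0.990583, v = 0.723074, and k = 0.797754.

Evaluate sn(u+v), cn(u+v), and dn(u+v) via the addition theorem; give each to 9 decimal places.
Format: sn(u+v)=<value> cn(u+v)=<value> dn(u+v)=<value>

sn(u+v)=0.985823855 cn(u+v)=0.167783574 dn(u+v)=0.617660410

sn u = 0.7874884187441521, cn u = 0.6163294495185468, dn u = 0.7780341081697144
sn v = 0.6344702537668818, cn v = 0.7729472796284289, dn v = 0.8624447693193613
m = k² = 0.636411444516
D = 1 − m·sn²u·sn²v = 0.8411274511197763
sn(u+v) = (sn u·cn v·dn v + sn v·cn u·dn u)/D = 0.8292035061382797/0.8411274511197763 = 0.9858238546778821
cn(u+v) = (cn u·cn v − sn u·sn v·dn u·dn v)/D = 0.1411273695469292/0.8411274511197763 = 0.1677835735346043
dn(u+v) = (dn u·dn v − m·sn u·sn v·cn u·cn v)/D = 0.5195311266154009/0.8411274511197763 = 0.6176604103501312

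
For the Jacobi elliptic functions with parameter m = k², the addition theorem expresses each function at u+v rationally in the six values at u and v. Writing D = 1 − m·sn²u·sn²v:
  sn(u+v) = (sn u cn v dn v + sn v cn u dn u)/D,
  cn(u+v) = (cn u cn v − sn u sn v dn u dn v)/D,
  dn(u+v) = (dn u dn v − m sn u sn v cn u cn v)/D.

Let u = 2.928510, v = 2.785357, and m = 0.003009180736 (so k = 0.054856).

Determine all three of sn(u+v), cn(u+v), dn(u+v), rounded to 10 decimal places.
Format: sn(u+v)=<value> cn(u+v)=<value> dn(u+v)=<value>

sn u = 0.2137822574647307, cn u = -0.9768813369049916, dn u = 0.9999312335622617
sn v = 0.3509453989102457, cn v = -0.9363959242669356, dn v = 0.9998146734555185
m = k² = 0.003009180736
D = 1 − m·sn²u·sn²v = 0.9999830616658432
sn(u+v) = (sn u·cn v·dn v + sn v·cn u·dn u)/D = -0.5429561701389037/0.9999830616658432 = -0.5429653670677267
cn(u+v) = (cn u·cn v − sn u·sn v·dn u·dn v)/D = 0.8397408653428076/0.9999830616658432 = 0.8397550893951217
dn(u+v) = (dn u·dn v − m·sn u·sn v·cn u·cn v)/D = 0.9995394003823297/0.9999830616658432 = 0.9995563312014762

sn(u+v)=-0.5429653671 cn(u+v)=0.8397550894 dn(u+v)=0.9995563312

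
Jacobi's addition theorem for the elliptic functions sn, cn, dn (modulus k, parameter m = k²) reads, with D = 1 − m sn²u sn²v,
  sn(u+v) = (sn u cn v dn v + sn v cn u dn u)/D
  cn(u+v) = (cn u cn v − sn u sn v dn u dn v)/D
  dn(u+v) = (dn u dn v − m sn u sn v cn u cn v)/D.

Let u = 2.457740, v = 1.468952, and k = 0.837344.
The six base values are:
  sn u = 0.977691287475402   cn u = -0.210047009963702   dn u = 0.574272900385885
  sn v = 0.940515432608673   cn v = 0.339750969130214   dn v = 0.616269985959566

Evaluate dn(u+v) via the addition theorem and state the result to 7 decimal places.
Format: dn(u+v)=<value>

dn(u+v)=0.9822301

m = k² = 0.701144974336
D = 1 − m·sn²u·sn²v = 0.4071522610560902
dn(u+v) = (dn u·dn v − m·sn u·sn v·cn u·cn v)/D = 0.3999172021889105/0.4071522610560902 = 0.9822300904128272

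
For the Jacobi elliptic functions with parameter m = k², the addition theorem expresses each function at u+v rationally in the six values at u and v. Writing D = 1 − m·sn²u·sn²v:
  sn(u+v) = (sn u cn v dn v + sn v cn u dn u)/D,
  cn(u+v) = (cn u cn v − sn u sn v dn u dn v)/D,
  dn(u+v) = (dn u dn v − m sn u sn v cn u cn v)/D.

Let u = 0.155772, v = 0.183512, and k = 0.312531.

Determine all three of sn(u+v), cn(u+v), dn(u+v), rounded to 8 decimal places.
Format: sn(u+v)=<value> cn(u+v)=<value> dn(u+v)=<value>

sn(u+v)=0.33222632 cn(u+v)=0.94319970 dn(u+v)=0.99459495

sn u = 0.1550823118933526, cn u = 0.9879015520474765, dn u = 0.9988247344084653
sn v = 0.1823854824529041, cn v = 0.9832271028559075, dn v = 0.9983741145663143
m = k² = 0.097675625961
D = 1 − m·sn²u·sn²v = 0.9999218567861022
sn(u+v) = (sn u·cn v·dn v + sn v·cn u·dn u)/D = 0.3322003584985645/0.9999218567861022 = 0.3322263197309297
cn(u+v) = (cn u·cn v − sn u·sn v·dn u·dn v)/D = 0.9431259944948986/0.9999218567861022 = 0.9431996991507377
dn(u+v) = (dn u·dn v − m·sn u·sn v·cn u·cn v)/D = 0.9945172311164174/0.9999218567861022 = 0.9945949519624903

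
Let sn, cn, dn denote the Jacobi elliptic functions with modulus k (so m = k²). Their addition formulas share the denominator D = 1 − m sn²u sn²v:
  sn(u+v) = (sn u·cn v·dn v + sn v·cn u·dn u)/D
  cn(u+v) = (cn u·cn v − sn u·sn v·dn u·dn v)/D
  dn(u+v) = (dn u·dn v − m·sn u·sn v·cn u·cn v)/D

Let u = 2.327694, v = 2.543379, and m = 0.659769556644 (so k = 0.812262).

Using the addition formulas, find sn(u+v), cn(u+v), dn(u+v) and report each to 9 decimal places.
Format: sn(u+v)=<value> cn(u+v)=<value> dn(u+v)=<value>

sn(u+v)=-0.700968567 cn(u+v)=-0.713192168 dn(u+v)=0.822081295

sn u = 0.9836014307605298, cn u = -0.1803558299746327, dn u = 0.6014079948008891
sn v = 0.9509835870075466, cn v = -0.3092413575870148, dn v = 0.6350782230463388
m = k² = 0.659769556644
D = 1 − m·sn²u·sn²v = 0.4227331494449877
sn(u+v) = (sn u·cn v·dn v + sn v·cn u·dn u)/D = -0.2963226499644417/0.4227331494449877 = -0.7009685669398955
cn(u+v) = (cn u·cn v − sn u·sn v·dn u·dn v)/D = -0.3014899712390601/0.4227331494449877 = -0.7131921677656235
dn(u+v) = (dn u·dn v − m·sn u·sn v·cn u·cn v)/D = 0.3475210147651004/0.4227331494449877 = 0.8220812945977046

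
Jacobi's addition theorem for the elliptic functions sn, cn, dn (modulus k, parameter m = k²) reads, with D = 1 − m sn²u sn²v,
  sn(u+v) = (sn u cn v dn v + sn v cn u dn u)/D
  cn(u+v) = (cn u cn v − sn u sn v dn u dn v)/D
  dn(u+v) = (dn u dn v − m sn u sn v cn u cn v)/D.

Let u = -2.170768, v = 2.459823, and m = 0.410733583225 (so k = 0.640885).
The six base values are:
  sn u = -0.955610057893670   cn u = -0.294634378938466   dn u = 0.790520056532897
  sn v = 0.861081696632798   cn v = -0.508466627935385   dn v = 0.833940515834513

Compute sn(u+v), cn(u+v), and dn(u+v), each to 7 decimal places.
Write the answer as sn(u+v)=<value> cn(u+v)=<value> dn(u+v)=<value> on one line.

sn(u+v)=0.2834902 cn(u+v)=0.9589751 dn(u+v)=0.9833568

m = k² = 0.410733583225
D = 1 − m·sn²u·sn²v = 0.7218940030637932
sn(u+v) = (sn u·cn v·dn v + sn v·cn u·dn u)/D = 0.2046498993302313/0.7218940030637932 = 0.2834902332775668
cn(u+v) = (cn u·cn v − sn u·sn v·dn u·dn v)/D = 0.6922783907963574/0.7218940030637932 = 0.9589751235752838
dn(u+v) = (dn u·dn v − m·sn u·sn v·cn u·cn v)/D = 0.7098794120853798/0.7218940030637932 = 0.9833568488899725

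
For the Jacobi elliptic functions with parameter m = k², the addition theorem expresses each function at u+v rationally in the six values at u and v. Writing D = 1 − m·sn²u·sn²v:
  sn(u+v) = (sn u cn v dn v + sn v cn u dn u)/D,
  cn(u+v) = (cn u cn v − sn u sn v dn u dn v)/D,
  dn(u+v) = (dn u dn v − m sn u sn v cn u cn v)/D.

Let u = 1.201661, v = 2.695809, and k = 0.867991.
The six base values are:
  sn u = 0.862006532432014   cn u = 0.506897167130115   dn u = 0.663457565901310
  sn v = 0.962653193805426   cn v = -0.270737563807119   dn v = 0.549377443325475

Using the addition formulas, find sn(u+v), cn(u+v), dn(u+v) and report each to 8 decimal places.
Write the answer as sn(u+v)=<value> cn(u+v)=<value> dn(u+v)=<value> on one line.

m = k² = 0.753408376081
D = 1 − m·sn²u·sn²v = 0.4812103893628957
sn(u+v) = (sn u·cn v·dn v + sn v·cn u·dn u)/D = 0.1955324909809887/0.4812103893628957 = 0.4063347244847857
cn(u+v) = (cn u·cn v − sn u·sn v·dn u·dn v)/D = -0.4396936249271295/0.4812103893628957 = -0.91372429741026
dn(u+v) = (dn u·dn v − m·sn u·sn v·cn u·cn v)/D = 0.4502870309807282/0.4812103893628957 = 0.9357383816606519

sn(u+v)=0.40633472 cn(u+v)=-0.91372430 dn(u+v)=0.93573838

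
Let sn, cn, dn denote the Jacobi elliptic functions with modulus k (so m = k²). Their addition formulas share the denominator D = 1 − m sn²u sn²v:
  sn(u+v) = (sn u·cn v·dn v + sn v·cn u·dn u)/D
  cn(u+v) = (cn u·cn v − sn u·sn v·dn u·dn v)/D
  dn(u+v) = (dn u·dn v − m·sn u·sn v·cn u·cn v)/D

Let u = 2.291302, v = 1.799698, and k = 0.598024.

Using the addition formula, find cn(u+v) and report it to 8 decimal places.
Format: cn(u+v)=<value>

cn(u+v)=-0.83589362

sn u = 0.9039748454093617, cn u = -0.4275856392199353, dn u = 0.8412806288198184
sn v = 0.9991817386906092, cn v = -0.04044568045182595, dn v = 0.8018430831407824
m = k² = 0.357632704576
D = 1 − m·sn²u·sn²v = 0.7082311694210611
cn(u+v) = (cn u·cn v − sn u·sn v·dn u·dn v)/D = -0.5920059124738002/0.7082311694210611 = -0.8358936150151814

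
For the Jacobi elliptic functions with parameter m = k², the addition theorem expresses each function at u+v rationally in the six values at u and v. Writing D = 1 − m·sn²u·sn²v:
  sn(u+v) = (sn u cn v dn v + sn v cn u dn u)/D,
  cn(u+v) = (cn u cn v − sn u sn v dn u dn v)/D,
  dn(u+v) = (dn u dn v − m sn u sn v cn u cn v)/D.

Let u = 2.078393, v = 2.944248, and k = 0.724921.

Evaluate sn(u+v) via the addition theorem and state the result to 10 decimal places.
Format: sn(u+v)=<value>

sn u = 0.9902583948774686, cn u = -0.1392419167301981, dn u = 0.6961884113623703
sn v = 0.6948028951394427, cn v = -0.7192002064139363, dn v = 0.8638919310785144
m = k² = 0.525510456241
D = 1 − m·sn²u·sn²v = 0.7512279034761612
sn(u+v) = (sn u·cn v·dn v + sn v·cn u·dn u)/D = -0.6826119122925618/0.7512279034761612 = -0.9086615514864501

sn(u+v)=-0.9086615515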